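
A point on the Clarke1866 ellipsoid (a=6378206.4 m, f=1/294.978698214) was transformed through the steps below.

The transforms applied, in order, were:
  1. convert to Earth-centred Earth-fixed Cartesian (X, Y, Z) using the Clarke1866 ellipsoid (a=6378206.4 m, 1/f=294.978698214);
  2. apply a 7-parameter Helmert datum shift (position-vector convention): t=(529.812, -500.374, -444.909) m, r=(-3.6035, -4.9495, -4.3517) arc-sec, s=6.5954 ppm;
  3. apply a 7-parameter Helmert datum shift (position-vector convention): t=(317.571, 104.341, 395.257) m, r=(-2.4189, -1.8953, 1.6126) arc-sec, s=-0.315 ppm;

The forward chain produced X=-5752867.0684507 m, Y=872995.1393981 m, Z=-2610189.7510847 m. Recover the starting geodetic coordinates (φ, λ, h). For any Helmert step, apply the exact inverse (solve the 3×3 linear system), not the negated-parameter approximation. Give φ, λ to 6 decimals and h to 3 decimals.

start: X=-5752867.0685, Y=872995.1394, Z=-2610189.7511 m
→ Helmert⁻¹: X=-5753203.6140, Y=872966.6665, Z=-2610522.7287
→ Helmert⁻¹: X=-5753776.5314, Y=873385.4844, Z=-2609907.2802
→ geod (Bowring, a=6378206.400): φ=-24.29995300°, λ=171.36876600°, h=3545.4230 m

φ=-24.299953°, λ=171.368766°, h=3545.423 m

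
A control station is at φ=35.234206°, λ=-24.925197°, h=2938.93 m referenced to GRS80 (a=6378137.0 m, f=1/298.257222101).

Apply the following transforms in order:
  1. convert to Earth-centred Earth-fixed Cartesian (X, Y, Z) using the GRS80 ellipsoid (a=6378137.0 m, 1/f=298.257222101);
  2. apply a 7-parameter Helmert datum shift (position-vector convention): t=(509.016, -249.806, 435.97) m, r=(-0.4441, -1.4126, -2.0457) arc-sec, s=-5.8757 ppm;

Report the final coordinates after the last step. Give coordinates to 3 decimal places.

start: φ=35.234206°, λ=-24.925197°, h=2938.930 m
→ ECEF (a=6378137.000, f=1/298.257222101): X=4731880.5921, Y=-2198995.6747, Z=3660816.3142
→ Helmert 7p (PV): X=4732314.9249, Y=-2199271.6079, Z=3661267.9148

X=4732314.925 m, Y=-2199271.608 m, Z=3661267.915 m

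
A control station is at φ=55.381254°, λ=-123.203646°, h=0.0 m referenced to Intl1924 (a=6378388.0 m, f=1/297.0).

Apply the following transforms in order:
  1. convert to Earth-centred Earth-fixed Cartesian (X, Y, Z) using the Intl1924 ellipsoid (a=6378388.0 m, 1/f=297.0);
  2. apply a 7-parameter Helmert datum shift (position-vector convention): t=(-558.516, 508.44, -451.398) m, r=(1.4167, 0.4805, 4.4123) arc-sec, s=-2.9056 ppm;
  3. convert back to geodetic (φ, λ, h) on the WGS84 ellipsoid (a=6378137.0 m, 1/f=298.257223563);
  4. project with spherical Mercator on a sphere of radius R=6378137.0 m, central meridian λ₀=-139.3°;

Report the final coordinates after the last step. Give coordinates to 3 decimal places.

start: φ=55.381254°, λ=-123.203646°, h=0.000 m
→ ECEF (a=6378388.000, f=1/297.0): X=-1988900.6675, Y=-3038936.7180, Z=5225719.5738
→ Helmert 7p (PV): X=-1989376.2241, Y=-3038497.8853, Z=5225236.7527
→ geod (Bowring, a=6378137.000): φ=55.37881055°, λ=-123.21371467°, h=-268.7647 m
→ merc (R=6378137.0, λ₀=-139.3°): E=1790717.0918, N=7435735.3506

E=1790717.092 m, N=7435735.351 m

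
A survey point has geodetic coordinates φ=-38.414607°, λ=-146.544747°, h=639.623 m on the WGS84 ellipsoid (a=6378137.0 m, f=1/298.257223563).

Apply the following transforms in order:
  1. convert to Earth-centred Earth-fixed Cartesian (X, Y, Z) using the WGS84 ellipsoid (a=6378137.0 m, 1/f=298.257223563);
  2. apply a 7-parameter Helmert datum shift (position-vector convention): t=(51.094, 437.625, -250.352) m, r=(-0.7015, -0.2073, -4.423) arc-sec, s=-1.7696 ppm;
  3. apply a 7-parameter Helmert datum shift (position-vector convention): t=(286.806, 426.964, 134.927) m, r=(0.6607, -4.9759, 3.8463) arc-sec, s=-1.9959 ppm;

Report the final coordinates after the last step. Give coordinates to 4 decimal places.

start: φ=-38.414607°, λ=-146.544747°, h=639.623 m
→ ECEF (a=6378137.000, f=1/298.257223563): X=-4175309.0201, Y=-2758889.7816, Z=-3942004.0365
→ Helmert 7p (PV): X=-4175305.7353, Y=-2758371.1488, Z=-3942242.2261
→ Helmert 7p (PV): X=-4174864.0576, Y=-2758003.9102, Z=-3942208.9905

X=-4174864.0576 m, Y=-2758003.9102 m, Z=-3942208.9905 m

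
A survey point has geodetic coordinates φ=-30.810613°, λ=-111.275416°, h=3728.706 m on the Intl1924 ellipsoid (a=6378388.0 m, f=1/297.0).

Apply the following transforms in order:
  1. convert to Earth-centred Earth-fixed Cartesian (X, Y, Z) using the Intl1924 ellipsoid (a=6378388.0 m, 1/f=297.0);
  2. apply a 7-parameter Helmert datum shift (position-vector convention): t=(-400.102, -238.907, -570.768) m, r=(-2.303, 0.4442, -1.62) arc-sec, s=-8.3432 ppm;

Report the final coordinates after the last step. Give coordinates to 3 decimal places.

start: φ=-30.810613°, λ=-111.275416°, h=3728.706 m
→ ECEF (a=6378388.000, f=1/297.0): X=-1990680.6987, Y=-5112312.2718, Z=-3249835.0307
→ Helmert 7p (PV): X=-1991111.3423, Y=-5112529.1760, Z=-3250317.3179

X=-1991111.342 m, Y=-5112529.176 m, Z=-3250317.318 m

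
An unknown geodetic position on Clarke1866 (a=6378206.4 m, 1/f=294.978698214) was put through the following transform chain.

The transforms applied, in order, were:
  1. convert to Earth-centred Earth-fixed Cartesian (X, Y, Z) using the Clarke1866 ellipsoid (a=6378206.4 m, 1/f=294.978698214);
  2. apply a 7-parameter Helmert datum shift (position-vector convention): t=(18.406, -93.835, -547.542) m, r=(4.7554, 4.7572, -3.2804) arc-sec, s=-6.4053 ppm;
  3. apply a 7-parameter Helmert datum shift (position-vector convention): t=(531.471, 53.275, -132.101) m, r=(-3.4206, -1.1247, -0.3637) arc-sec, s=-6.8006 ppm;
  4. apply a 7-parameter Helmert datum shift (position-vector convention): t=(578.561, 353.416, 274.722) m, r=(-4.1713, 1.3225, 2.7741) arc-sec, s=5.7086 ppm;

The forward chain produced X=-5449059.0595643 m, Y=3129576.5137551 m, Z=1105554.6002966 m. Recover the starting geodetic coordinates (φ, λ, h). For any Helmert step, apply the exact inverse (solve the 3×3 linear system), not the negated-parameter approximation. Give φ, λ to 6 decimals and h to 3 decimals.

start: X=-5449059.0596, Y=3129576.5138, Z=1105554.6003 m
→ Helmert⁻¹: X=-5449571.5117, Y=3129256.1743, Z=1105301.9110
→ Helmert⁻¹: X=-5450139.5365, Y=3129196.2363, Z=1105523.1408
→ Helmert⁻¹: X=-5450268.1251, Y=3129248.9313, Z=1105879.9206
→ geod (Bowring, a=6378206.400): φ=10.04638900°, λ=150.13789000°, h=3715.0430 m

φ=10.046389°, λ=150.137890°, h=3715.043 m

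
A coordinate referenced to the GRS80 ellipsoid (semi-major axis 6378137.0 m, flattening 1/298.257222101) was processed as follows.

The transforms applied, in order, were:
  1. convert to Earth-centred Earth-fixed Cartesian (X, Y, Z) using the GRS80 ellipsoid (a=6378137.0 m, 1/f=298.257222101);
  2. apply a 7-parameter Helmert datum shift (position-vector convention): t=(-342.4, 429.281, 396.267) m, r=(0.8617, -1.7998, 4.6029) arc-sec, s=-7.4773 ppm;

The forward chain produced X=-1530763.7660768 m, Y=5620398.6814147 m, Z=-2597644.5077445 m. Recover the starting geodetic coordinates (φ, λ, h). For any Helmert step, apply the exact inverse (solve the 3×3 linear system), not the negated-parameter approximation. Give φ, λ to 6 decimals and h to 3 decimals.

start: X=-1530763.7661, Y=5620398.6814, Z=-2597644.5077 m
→ Helmert⁻¹: X=-1530330.0657, Y=5620034.7192, Z=-2598070.3265
→ geod (Bowring, a=6378137.000): φ=-24.18251400°, λ=105.23227900°, h=3252.9610 m

φ=-24.182514°, λ=105.232279°, h=3252.961 m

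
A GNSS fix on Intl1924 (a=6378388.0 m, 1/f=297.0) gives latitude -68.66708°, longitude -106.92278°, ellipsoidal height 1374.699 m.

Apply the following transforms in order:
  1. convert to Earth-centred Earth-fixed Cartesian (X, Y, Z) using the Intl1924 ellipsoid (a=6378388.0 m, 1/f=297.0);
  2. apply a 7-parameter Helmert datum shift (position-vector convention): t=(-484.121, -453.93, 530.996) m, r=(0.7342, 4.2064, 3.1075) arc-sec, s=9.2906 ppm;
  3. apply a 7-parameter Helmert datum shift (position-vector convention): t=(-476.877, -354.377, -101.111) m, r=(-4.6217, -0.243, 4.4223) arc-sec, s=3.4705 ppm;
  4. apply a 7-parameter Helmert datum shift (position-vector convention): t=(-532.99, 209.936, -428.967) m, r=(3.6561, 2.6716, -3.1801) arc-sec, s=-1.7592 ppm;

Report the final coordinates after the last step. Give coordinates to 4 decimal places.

start: φ=-68.667080°, λ=-106.922780°, h=1374.699 m
→ ECEF (a=6378388.000, f=1/297.0): X=-677543.7809, Y=-2226875.6798, Z=-5919981.7627
→ Helmert 7p (PV): X=-678121.3757, Y=-2227339.4341, Z=-5919499.8761
→ Helmert 7p (PV): X=-678545.8782, Y=-2227848.7165, Z=-5919572.4223
→ Helmert 7p (PV): X=-679188.6943, Y=-2227519.4739, Z=-5920021.6760

X=-679188.6943 m, Y=-2227519.4739 m, Z=-5920021.6760 m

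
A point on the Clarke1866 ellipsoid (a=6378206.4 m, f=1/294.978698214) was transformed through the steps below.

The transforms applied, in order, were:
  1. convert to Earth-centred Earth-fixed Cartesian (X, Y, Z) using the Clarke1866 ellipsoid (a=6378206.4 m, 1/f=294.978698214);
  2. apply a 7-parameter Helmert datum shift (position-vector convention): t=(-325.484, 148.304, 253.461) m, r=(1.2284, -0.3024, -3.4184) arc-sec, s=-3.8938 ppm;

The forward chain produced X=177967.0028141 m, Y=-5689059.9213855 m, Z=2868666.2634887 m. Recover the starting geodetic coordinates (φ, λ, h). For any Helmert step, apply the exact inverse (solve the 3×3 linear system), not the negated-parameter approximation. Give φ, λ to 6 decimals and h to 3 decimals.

start: X=177967.0028, Y=-5689059.9214, Z=2868666.2635 m
→ Helmert⁻¹: X=178391.6730, Y=-5689210.3387, Z=2868457.5918
→ geod (Bowring, a=6378206.400): φ=26.90228500°, λ=-88.20401400°, h=120.8210 m

φ=26.902285°, λ=-88.204014°, h=120.821 m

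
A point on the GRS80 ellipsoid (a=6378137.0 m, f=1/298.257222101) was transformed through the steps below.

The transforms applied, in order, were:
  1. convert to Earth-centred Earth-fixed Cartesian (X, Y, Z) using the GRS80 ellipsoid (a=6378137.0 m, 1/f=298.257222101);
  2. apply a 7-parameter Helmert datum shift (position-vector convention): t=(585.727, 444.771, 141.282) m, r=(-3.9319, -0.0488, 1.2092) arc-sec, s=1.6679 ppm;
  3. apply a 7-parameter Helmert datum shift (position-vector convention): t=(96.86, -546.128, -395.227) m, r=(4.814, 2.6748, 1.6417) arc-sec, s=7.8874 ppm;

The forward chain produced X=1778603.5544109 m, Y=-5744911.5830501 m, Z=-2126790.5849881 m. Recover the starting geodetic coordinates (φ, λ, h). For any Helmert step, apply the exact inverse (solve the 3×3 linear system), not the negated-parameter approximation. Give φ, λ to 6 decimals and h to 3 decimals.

start: X=1778603.5544, Y=-5744911.5831, Z=-2126790.5850 m
→ Helmert⁻¹: X=1778474.5185, Y=-5744383.9262, Z=-2126221.4557
→ Helmert⁻¹: X=1777851.6450, Y=-5744789.0023, Z=-2126469.1212
→ geod (Bowring, a=6378137.000): φ=-19.59533600°, λ=-72.80416500°, h=2747.7350 m

φ=-19.595336°, λ=-72.804165°, h=2747.735 m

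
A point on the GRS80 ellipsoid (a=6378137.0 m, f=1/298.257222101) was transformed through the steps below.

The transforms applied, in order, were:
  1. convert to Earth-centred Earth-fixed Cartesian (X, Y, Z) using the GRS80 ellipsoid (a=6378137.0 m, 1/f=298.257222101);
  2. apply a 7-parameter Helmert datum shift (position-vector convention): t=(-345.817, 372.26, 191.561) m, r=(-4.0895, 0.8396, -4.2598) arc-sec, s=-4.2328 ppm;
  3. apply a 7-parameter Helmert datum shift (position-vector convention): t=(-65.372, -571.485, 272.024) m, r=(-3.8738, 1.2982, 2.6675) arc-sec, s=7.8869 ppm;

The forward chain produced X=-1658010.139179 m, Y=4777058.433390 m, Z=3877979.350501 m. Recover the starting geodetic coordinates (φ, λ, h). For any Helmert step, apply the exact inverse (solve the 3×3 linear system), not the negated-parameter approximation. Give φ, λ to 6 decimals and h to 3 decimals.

φ=37.669311°, λ=109.137031°, h=1985.428 m

start: X=-1658010.1392, Y=4777058.4334, Z=3877979.3505 m
→ Helmert⁻¹: X=-1657894.3122, Y=4777540.8515, Z=3877756.0347
→ Helmert⁻¹: X=-1657669.9520, Y=4777077.6976, Z=3877668.8517
→ geod (Bowring, a=6378137.000): φ=37.66931100°, λ=109.13703100°, h=1985.4280 m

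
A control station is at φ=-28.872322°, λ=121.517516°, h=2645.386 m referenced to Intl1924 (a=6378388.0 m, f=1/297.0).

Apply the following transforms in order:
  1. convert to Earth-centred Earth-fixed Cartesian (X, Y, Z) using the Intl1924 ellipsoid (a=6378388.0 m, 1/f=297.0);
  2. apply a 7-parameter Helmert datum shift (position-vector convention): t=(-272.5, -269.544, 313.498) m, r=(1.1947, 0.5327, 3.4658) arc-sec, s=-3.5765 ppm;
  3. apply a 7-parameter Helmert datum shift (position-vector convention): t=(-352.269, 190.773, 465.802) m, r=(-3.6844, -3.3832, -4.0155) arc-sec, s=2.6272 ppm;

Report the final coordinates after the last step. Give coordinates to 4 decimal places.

start: φ=-28.872322°, λ=121.517516°, h=2645.386 m
→ ECEF (a=6378388.000, f=1/297.0): X=-2923394.9311, Y=4767274.9526, Z=-3062837.4333
→ Helmert 7p (PV): X=-2923744.9883, Y=4766956.9779, Z=-3062477.8189
→ Helmert 7p (PV): X=-2923961.9051, Y=4767162.4898, Z=-3062153.1685

X=-2923961.9051 m, Y=4767162.4898 m, Z=-3062153.1685 m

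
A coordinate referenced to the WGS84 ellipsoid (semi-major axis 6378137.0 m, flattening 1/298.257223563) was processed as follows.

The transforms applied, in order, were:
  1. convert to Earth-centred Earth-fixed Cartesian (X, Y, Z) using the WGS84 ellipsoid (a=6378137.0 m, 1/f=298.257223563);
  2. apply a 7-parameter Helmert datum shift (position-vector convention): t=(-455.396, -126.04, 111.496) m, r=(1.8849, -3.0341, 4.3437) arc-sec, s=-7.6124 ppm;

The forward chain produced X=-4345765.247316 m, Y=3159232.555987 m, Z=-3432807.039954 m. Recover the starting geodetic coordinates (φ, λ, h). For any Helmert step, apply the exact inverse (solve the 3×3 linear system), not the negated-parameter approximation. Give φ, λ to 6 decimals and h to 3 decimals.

start: X=-4345765.2473, Y=3159232.5560, Z=-3432807.0400 m
→ Helmert⁻¹: X=-4345326.8927, Y=3159442.7833, Z=-3432909.6221
→ geod (Bowring, a=6378137.000): φ=-32.75235900°, λ=143.97948300°, h=3727.1780 m

φ=-32.752359°, λ=143.979483°, h=3727.178 m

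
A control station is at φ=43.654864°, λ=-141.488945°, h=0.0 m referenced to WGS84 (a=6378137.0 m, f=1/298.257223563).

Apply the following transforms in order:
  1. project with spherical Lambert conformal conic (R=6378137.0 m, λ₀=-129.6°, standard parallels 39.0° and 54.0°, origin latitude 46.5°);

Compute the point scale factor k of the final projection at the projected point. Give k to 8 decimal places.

0.99278045

start: φ=43.654864°, λ=-141.488945°, h=0.000 m
→ into lcc (λ₀=-129.6°): φ=43.65486400°, λ−λ₀=-11.88894500°
scale k = 0.99278045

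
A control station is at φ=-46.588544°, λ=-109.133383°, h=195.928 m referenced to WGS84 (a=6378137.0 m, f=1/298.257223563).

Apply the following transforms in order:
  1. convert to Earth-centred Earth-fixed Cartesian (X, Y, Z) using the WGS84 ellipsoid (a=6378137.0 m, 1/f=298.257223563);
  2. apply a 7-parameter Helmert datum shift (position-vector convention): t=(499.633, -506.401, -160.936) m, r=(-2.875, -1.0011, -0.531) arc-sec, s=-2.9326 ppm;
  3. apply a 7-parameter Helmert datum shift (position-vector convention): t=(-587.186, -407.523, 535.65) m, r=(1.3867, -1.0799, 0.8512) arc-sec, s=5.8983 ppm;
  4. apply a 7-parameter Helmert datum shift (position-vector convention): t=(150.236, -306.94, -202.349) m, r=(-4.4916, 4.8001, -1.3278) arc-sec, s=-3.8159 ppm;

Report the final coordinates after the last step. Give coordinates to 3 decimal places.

start: φ=-46.588544°, λ=-109.133383°, h=195.928 m
→ ECEF (a=6378137.000, f=1/298.257223563): X=-1439284.3147, Y=-4148586.2195, Z=-4610592.4924
→ Helmert 7p (PV): X=-1438768.7635, Y=-4149141.0131, Z=-4610689.0684
→ Helmert 7p (PV): X=-1439323.1739, Y=-4149547.9490, Z=-4610216.0408
→ Helmert 7p (PV): X=-1439301.4440, Y=-4149930.1806, Z=-4610276.9428

X=-1439301.444 m, Y=-4149930.181 m, Z=-4610276.943 m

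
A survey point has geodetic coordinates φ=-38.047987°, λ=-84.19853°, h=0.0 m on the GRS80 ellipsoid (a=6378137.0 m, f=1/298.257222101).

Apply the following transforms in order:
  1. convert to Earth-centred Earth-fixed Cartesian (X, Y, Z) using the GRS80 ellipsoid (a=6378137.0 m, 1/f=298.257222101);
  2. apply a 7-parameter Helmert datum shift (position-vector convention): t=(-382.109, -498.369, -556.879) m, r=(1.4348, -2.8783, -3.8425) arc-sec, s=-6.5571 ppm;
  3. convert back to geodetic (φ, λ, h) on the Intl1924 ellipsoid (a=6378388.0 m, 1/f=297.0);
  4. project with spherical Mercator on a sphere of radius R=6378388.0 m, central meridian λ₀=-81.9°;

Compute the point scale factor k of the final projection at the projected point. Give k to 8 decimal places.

1.26989344

start: φ=-38.047987°, λ=-84.198530°, h=0.000 m
→ ECEF (a=6378137.000, f=1/298.257222101): X=508355.4739, Y=-5003389.5836, Z=-3909639.8627
→ Helmert 7p (PV): X=507931.3805, Y=-5003837.4193, Z=-3910198.8160
→ geod (Bowring, a=6378388.000): φ=-38.05051476°, λ=-84.20385214°, h=445.2557 m
→ into merc (λ₀=-81.9°): φ=-38.05051476°, λ−λ₀=-2.30385214°
scale k = 1.26989344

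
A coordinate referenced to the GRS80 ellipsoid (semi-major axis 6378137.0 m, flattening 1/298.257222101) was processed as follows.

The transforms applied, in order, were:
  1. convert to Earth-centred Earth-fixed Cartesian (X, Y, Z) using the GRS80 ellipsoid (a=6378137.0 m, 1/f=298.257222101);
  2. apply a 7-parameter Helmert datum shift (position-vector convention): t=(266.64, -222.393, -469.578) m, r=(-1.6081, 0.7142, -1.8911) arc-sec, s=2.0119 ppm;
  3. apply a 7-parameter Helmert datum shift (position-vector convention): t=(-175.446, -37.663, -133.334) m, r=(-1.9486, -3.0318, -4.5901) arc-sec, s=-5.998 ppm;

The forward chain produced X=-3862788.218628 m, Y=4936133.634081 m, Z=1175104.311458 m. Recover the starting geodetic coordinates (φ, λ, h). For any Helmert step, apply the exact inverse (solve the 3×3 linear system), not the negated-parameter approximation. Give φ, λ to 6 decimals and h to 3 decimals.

φ=10.694561°, λ=128.046089°, h=87.650 m

start: X=-3862788.2186, Y=4936133.6341, Z=1175104.3115 m
→ Helmert⁻¹: X=-3862728.5100, Y=4936103.8418, Z=1175348.1030
→ Helmert⁻¹: X=-3863036.7068, Y=4936271.7187, Z=1175840.4240
→ geod (Bowring, a=6378137.000): φ=10.69456100°, λ=128.04608900°, h=87.6500 m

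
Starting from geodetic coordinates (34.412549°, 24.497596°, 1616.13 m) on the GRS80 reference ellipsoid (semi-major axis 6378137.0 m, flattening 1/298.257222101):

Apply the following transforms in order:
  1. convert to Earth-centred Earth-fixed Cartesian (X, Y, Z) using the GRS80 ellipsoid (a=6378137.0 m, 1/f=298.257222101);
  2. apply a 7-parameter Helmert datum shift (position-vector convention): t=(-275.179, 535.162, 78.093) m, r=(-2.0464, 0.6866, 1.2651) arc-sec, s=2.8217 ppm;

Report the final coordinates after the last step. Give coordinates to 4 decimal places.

X=4794291.8450 m, Y=2185367.9388 m, Z=3585256.8312 m

start: φ=34.412549°, λ=24.497596°, h=1616.130 m
→ ECEF (a=6378137.000, f=1/298.257222101): X=4794554.9610, Y=2184761.6354, Z=3585206.2572
→ Helmert 7p (PV): X=4794291.8450, Y=2185367.9388, Z=3585256.8312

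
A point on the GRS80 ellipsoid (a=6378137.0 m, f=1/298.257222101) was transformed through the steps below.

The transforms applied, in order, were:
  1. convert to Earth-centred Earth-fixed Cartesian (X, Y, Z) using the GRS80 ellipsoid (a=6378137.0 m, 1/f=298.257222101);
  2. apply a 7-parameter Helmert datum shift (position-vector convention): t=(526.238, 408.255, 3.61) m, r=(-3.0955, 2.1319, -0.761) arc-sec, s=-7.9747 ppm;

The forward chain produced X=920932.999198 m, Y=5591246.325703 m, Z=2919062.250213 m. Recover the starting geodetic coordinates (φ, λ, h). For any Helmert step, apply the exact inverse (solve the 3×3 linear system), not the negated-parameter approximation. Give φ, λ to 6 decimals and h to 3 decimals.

start: X=920932.9992, Y=5591246.3257, Z=2919062.2502 m
→ Helmert⁻¹: X=920363.3023, Y=5590842.2427, Z=2919175.3357
→ geod (Bowring, a=6378137.000): φ=27.41455100°, λ=80.65182300°, h=232.6440 m

φ=27.414551°, λ=80.651823°, h=232.644 m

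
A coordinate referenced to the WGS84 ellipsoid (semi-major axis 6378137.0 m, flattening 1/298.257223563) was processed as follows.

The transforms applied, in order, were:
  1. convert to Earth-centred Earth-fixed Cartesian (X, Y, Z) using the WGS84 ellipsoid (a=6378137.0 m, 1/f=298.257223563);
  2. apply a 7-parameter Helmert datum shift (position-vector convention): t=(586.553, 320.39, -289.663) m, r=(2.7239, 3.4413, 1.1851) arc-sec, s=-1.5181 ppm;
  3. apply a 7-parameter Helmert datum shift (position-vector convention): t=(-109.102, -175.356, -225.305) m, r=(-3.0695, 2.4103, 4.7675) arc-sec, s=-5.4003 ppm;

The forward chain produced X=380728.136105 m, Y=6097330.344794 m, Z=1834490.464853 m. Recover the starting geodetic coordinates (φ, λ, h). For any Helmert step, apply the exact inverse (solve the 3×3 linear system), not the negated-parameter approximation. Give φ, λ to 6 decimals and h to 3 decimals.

start: X=380728.1361, Y=6097330.3448, Z=1834490.4649 m
→ Helmert⁻¹: X=380958.7886, Y=6097502.5194, Z=1834820.8687
→ Helmert⁻¹: X=380377.2291, Y=6097213.4333, Z=1835039.1449
→ geod (Bowring, a=6378137.000): φ=16.82548800°, λ=86.43020500°, h=2360.8700 m

φ=16.825488°, λ=86.430205°, h=2360.870 m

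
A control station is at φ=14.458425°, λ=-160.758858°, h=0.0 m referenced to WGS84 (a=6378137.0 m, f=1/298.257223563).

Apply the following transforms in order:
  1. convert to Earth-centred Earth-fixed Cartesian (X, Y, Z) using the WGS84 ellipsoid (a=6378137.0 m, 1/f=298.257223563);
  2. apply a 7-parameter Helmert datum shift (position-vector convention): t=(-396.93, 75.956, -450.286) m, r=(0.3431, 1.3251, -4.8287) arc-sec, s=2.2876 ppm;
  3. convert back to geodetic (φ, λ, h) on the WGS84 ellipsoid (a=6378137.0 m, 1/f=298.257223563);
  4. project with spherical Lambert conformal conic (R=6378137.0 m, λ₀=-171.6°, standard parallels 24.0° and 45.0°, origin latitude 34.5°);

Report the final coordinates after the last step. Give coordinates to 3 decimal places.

E=1216532.461 m, N=-2173561.036 m

start: φ=14.458425°, λ=-160.758858°, h=0.000 m
→ ECEF (a=6378137.000, f=1/298.257223563): X=-5832353.5002, Y=-2035737.4249, Z=1582146.3759
→ Helmert 7p (PV): X=-5832801.2653, Y=-2035532.2207, Z=1581733.7917
→ geod (Bowring, a=6378137.000): φ=14.45401291°, λ=-160.76202339°, h=240.8966 m
→ lcc (R=6378137.0, λ₀=-171.6°): E=1216532.4608, N=-2173561.0356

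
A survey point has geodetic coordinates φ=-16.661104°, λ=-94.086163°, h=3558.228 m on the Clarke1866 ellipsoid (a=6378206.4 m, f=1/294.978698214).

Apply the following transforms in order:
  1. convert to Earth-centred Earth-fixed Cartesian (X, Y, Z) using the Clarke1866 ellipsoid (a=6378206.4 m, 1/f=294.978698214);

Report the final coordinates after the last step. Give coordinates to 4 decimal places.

start: φ=-16.661104°, λ=-94.086163°, h=3558.228 m
→ ECEF (a=6378206.400, f=1/294.978698214): X=-435772.4723, Y=-6099996.3113, Z=-1817844.8494

X=-435772.4723 m, Y=-6099996.3113 m, Z=-1817844.8494 m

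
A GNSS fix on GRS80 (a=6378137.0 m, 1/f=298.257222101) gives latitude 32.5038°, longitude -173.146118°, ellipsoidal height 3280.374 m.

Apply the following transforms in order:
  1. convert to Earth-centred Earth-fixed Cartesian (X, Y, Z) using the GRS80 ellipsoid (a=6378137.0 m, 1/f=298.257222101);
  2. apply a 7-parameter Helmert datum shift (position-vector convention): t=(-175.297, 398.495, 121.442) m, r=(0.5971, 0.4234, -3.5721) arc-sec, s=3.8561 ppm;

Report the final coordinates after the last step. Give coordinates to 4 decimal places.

X=-5348714.7855 m, Y=-642394.9298 m, Z=3409585.0035 m

start: φ=32.503800°, λ=-173.146118°, h=3280.374 m
→ ECEF (a=6378137.000, f=1/298.257222101): X=-5348514.7293, Y=-642873.7021, Z=3409441.2964
→ Helmert 7p (PV): X=-5348714.7855, Y=-642394.9298, Z=3409585.0035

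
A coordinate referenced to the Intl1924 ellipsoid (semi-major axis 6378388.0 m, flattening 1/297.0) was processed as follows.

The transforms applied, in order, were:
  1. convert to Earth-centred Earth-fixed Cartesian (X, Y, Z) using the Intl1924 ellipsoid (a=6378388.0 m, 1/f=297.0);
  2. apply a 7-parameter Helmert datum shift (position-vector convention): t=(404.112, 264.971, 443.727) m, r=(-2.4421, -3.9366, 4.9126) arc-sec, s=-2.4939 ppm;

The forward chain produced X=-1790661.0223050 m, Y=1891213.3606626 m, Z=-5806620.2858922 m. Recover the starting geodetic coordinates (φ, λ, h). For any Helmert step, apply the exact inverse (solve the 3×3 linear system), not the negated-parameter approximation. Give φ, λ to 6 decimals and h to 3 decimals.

start: X=-1790661.0223, Y=1891213.3607, Z=-5806620.2859 m
→ Helmert⁻¹: X=-1791135.3897, Y=1891064.5179, Z=-5807021.9215
→ geod (Bowring, a=6378388.000): φ=-65.98588100°, λ=133.44546400°, h=3922.4320 m

φ=-65.985881°, λ=133.445464°, h=3922.432 m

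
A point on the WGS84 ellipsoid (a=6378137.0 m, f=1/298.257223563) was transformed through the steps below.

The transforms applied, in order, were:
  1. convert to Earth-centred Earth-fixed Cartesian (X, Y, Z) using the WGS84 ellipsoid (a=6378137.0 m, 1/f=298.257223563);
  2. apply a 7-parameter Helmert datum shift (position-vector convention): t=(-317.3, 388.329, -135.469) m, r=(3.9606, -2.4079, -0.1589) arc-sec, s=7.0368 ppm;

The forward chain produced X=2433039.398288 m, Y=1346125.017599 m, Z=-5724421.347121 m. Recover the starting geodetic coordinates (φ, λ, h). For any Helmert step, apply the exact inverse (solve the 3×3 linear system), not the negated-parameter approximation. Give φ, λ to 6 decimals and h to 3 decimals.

start: X=2433039.3983, Y=1346125.0176, Z=-5724421.3471 m
→ Helmert⁻¹: X=2433271.7142, Y=1345619.1782, Z=-5724299.8413
→ geod (Bowring, a=6378137.000): φ=-64.24286900°, λ=28.94295300°, h=3073.0070 m

φ=-64.242869°, λ=28.942953°, h=3073.007 m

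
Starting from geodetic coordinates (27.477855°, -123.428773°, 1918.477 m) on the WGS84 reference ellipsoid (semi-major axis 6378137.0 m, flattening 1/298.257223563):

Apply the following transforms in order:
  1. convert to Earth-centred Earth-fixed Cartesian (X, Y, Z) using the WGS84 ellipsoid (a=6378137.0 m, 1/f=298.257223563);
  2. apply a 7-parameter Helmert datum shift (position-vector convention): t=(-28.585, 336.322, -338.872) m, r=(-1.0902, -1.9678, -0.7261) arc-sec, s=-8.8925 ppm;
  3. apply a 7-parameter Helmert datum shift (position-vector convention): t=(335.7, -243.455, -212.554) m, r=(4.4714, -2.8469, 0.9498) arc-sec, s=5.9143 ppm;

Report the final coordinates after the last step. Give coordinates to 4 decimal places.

X=-3120238.4661 m, Y=-4727251.0835 m, Z=2925468.1494 m

start: φ=27.477855°, λ=-123.428773°, h=1918.477 m
→ ECEF (a=6378137.000, f=1/298.257223563): X=-3120491.7009, Y=-4727306.6872, Z=2926178.6170
→ Helmert 7p (PV): X=-3120537.0940, Y=-4726901.8768, Z=2925808.9399
→ Helmert 7p (PV): X=-3120238.4661, Y=-4727251.0835, Z=2925468.1494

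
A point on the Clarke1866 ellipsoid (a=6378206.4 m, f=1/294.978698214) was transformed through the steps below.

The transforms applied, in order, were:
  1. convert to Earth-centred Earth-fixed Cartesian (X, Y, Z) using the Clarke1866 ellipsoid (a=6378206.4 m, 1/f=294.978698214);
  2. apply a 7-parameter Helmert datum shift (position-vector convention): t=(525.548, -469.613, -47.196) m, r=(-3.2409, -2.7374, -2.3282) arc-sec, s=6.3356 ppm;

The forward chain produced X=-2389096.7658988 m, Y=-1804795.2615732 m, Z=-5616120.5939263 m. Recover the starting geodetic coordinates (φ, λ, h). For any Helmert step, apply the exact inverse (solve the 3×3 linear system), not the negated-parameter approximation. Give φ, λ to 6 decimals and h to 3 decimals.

start: X=-2389096.7659, Y=-1804795.2616, Z=-5616120.5939 m
→ Helmert⁻¹: X=-2389661.3409, Y=-1804252.9493, Z=-5616034.4521
→ geod (Bowring, a=6378206.400): φ=-62.09600500°, λ=-142.94630000°, h=3054.1970 m

φ=-62.096005°, λ=-142.946300°, h=3054.197 m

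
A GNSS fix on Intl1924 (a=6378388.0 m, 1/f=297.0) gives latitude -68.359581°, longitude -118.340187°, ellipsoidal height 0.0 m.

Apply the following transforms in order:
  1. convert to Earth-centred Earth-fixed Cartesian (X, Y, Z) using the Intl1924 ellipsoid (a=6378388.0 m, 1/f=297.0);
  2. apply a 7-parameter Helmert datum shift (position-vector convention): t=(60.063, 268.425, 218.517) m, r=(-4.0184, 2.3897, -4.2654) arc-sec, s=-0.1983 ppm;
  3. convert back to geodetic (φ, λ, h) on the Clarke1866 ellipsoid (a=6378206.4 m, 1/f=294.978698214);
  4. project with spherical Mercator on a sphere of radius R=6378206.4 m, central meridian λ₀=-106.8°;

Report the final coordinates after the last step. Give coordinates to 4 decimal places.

E=-1285010.3696 m, N=-10555136.6278 m

start: φ=-68.359581°, λ=-118.340187°, h=0.000 m
→ ECEF (a=6378388.000, f=1/297.0): X=-1119871.2247, Y=-2076336.3899, Z=-5906137.3754
→ Helmert 7p (PV): X=-1119922.3028, Y=-2076159.4570, Z=-5905864.2622
→ geod (Bowring, a=6378206.400): φ=-68.36067659°, λ=-118.34331895°, h=5.8096 m
→ merc (R=6378206.4, λ₀=-106.8°): E=-1285010.3696, N=-10555136.6278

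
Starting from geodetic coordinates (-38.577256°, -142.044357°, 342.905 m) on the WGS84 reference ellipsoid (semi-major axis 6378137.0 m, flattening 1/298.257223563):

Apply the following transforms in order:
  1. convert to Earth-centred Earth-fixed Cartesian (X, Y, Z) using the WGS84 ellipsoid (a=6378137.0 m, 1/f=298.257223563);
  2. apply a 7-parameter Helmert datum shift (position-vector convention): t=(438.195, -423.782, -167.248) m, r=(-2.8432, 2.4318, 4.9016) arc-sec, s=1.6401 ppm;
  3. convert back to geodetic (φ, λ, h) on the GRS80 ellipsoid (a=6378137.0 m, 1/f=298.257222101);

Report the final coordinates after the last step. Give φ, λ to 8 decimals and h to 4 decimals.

start: φ=-38.577256°, λ=-142.044357°, h=342.905 m
→ ECEF (a=6378137.000, f=1/298.257223563): X=-3936911.7883, Y=-3070947.2610, Z=-3955951.2135
→ Helmert 7p (PV): X=-3936453.7128, Y=-3071524.1649, Z=-3956036.2038
→ geod (Bowring, a=6378137.000): φ=-38.57788993°, λ=-142.03590409°, h=390.9723 m

φ=-38.57788993°, λ=-142.03590409°, h=390.9723 m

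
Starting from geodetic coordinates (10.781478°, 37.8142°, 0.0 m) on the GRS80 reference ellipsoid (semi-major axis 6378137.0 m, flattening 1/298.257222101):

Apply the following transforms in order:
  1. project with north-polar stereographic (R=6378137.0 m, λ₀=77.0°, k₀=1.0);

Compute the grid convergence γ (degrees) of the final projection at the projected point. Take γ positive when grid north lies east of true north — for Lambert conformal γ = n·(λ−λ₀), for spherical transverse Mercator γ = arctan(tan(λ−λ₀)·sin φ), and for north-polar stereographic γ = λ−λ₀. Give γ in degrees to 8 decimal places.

-39.18580000

start: φ=10.781478°, λ=37.814200°, h=0.000 m
→ into stereo (λ₀=77.0°): φ=10.78147800°, λ−λ₀=-39.18580000°
convergence γ = -39.18580000°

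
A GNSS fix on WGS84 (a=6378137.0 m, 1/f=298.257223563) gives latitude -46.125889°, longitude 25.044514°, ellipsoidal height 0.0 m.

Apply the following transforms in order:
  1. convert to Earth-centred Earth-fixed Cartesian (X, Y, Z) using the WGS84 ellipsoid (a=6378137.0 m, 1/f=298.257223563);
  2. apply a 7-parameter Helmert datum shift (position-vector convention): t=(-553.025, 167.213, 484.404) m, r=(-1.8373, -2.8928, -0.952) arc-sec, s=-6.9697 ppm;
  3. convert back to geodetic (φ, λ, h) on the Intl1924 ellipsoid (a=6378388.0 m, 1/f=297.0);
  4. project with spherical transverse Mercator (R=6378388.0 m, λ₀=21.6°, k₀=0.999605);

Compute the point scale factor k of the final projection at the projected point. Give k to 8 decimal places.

start: φ=-46.125889°, λ=25.044514°, h=0.000 m
→ ECEF (a=6378137.000, f=1/298.257223563): X=4011896.6610, Y=1874574.1678, Z=-4574956.7484
→ Helmert 7p (PV): X=4011388.4881, Y=1874669.0481, Z=-4574400.8907
→ geod (Bowring, a=6378388.000): φ=-46.12596978°, λ=25.04840996°, h=-895.5392 m
→ into tm (λ₀=21.6°): φ=-46.12596978°, λ−λ₀=3.44840996°
scale k = 1.00047475

1.00047475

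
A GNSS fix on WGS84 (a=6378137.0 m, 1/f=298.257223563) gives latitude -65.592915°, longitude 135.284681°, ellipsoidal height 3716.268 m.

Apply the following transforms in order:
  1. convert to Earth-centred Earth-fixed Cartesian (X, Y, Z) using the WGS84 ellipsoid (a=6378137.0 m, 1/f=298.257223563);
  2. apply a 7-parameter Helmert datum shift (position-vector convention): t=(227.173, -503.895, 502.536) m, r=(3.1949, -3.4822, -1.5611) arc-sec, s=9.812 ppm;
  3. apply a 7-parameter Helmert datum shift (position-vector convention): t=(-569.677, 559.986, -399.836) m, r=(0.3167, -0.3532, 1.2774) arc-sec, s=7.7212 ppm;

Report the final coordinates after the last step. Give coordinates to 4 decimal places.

X=-1879431.9441 m, Y=1860774.9821 m, Z=-5788724.1100 m

start: φ=-65.592915°, λ=135.284681°, h=3716.268 m
→ ECEF (a=6378137.000, f=1/298.257223563): X=-1879166.6952, Y=1860585.1337, Z=-5788722.0522
→ Helmert 7p (PV): X=-1878846.1516, Y=1860203.3815, Z=-5788279.2204
→ Helmert 7p (PV): X=-1879431.9441, Y=1860774.9821, Z=-5788724.1100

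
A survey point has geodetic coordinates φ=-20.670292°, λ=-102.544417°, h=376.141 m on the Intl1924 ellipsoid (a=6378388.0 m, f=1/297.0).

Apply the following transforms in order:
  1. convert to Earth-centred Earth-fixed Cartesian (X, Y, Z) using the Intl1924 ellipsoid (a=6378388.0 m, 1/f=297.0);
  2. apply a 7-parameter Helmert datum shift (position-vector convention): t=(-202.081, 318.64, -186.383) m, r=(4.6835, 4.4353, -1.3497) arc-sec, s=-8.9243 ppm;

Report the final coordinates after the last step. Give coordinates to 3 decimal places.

start: φ=-20.670292°, λ=-102.544417°, h=376.141 m
→ ECEF (a=6378388.000, f=1/297.0): X=-1296802.8298, Y=-5828114.4598, Z=-2237439.5773
→ Helmert 7p (PV): X=-1297079.5850, Y=-5827684.5189, Z=-2237710.4414

X=-1297079.585 m, Y=-5827684.519 m, Z=-2237710.441 m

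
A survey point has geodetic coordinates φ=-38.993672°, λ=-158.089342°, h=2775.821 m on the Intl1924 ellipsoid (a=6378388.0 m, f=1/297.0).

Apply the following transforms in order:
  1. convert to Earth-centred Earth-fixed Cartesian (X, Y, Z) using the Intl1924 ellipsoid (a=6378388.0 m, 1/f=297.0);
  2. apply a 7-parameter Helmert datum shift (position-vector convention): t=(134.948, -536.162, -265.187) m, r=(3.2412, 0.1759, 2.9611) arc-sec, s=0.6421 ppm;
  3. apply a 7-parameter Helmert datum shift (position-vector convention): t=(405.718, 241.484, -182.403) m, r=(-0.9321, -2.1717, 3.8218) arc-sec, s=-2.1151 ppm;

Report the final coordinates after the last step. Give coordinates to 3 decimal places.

start: φ=-38.993672°, λ=-158.089342°, h=2775.821 m
→ ECEF (a=6378388.000, f=1/297.0): X=-4607429.4035, Y=-1853170.3828, Z=-3993583.5033
→ Helmert 7p (PV): X=-4607274.2158, Y=-1853711.1239, Z=-3993876.4458
→ Helmert 7p (PV): X=-4606782.3561, Y=-1853569.1334, Z=-3994090.5330

X=-4606782.356 m, Y=-1853569.133 m, Z=-3994090.533 m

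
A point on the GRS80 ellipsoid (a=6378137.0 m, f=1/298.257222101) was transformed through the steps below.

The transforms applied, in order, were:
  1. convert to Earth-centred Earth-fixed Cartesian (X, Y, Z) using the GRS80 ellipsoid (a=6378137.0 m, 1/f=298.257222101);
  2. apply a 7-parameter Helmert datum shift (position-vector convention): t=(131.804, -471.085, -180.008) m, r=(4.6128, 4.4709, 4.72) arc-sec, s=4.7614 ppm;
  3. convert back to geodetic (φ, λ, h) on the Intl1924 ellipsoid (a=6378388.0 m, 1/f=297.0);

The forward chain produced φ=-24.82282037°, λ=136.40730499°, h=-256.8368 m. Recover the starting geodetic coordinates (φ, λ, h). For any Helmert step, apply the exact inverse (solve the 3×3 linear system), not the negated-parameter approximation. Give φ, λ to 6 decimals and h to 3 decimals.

φ=-24.820917°, λ=136.403551°, h=254.159 m

start: φ=-24.822820°, λ=136.407305°, h=-256.837 m
→ ECEF (a=6378388.000, f=1/297.0): X=-4195122.9643, Y=3993941.8307, Z=-2661201.7985
→ Helmert⁻¹: X=-4195085.7050, Y=3994430.3803, Z=-2661189.3804
→ geod (Bowring, a=6378137.000): φ=-24.82091700°, λ=136.40355100°, h=254.1590 m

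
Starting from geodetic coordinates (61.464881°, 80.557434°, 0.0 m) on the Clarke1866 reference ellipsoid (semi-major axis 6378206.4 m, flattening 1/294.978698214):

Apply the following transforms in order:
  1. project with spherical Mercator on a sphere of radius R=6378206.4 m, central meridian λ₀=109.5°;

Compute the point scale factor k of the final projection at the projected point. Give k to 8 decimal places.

2.09337572

start: φ=61.464881°, λ=80.557434°, h=0.000 m
→ into merc (λ₀=109.5°): φ=61.46488100°, λ−λ₀=-28.94256600°
scale k = 2.09337572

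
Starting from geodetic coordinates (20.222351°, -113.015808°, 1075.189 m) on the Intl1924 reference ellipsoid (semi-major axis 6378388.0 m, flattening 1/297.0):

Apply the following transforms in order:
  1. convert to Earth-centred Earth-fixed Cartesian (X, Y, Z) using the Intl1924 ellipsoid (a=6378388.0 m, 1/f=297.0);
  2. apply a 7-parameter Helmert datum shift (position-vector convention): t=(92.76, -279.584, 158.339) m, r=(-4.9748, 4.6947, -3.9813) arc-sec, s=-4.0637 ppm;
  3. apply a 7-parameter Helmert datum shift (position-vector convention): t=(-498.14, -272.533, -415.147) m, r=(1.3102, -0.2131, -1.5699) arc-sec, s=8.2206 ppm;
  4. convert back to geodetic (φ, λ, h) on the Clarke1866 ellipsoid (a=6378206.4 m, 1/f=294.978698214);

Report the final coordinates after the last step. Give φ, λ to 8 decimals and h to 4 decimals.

start: φ=20.222351°, λ=-113.015808°, h=1075.189 m
→ ECEF (a=6378388.000, f=1/297.0): X=-2341463.8920, Y=-5511914.5818, Z=2191210.5922
→ Helmert 7p (PV): X=-2341418.1340, Y=-5512073.7241, Z=2191546.2582
→ Helmert 7p (PV): X=-2341979.7393, Y=-5512387.6696, Z=2191111.6948
→ geod (Bowring, a=6378206.400): φ=20.22038040°, λ=-113.01858048°, h=1837.9158 m

φ=20.22038040°, λ=-113.01858048°, h=1837.9158 m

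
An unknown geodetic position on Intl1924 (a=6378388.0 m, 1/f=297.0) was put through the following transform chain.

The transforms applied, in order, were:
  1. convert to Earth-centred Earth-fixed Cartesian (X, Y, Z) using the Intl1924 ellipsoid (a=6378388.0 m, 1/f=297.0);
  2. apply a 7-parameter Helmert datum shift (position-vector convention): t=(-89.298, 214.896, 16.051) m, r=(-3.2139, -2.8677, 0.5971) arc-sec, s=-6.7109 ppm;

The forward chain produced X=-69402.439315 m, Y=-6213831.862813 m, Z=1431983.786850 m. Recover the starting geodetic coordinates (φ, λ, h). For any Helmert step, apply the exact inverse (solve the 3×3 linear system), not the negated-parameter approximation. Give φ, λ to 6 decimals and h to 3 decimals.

φ=13.059883°, λ=-90.639046°, h=23.676 m

start: X=-69402.4393, Y=-6213831.8628, Z=1431983.7869 m
→ Helmert⁻¹: X=-69311.6878, Y=-6214110.5711, Z=1431881.4846
→ geod (Bowring, a=6378388.000): φ=13.05988300°, λ=-90.63904600°, h=23.6760 m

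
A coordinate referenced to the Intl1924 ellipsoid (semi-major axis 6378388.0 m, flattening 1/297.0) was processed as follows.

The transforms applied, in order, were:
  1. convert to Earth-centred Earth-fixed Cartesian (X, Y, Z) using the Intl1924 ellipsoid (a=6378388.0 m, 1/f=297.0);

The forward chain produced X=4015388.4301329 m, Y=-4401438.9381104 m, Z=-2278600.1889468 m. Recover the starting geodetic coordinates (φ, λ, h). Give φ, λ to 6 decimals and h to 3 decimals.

start: X=4015388.4301, Y=-4401438.9381, Z=-2278600.1889 m
→ geod (Bowring, a=6378388.000): φ=-21.05872700°, λ=-47.62611700°, h=3081.3590 m

φ=-21.058727°, λ=-47.626117°, h=3081.359 m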